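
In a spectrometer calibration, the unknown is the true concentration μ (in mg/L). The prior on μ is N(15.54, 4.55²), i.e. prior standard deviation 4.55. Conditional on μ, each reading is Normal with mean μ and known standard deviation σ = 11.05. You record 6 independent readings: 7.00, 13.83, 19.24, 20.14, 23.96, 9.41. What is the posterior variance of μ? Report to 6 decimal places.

For Normal data with known variance σ², a Normal(μ₀, σ₀²) prior on μ is conjugate. Posterior precision = 1/σ₀² + n/σ²; posterior mean is the precision-weighted average of μ₀ and x̄.
σ₀² = 4.55² = 20.7025, σ² = 11.05² = 122.1025; σ² + n·σ₀² = 122.1025 + 6·20.7025 = 246.3175.
Posterior precision = 1/σ₀² + n/σ² = 1/20.7025 + 6/122.1025 = (σ² + n·σ₀²)/(σ₀²σ²) = 246.3175/(20.7025·122.1025); posterior variance σₙ² = σ₀²σ²/(σ² + n·σ₀²) = 20.7025·122.1025/246.3175 = 10.262474.

10.262474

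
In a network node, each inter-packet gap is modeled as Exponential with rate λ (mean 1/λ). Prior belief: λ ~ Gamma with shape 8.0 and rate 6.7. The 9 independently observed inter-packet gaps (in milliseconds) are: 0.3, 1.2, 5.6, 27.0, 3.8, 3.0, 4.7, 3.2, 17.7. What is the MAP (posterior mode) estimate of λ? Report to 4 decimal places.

0.2186

With a Gamma(shape α, rate β) prior on the exponential rate λ, the posterior after n observations with total T = Σxᵢ is Gamma(α+n, β+T).
Sum of observations T = 66.5 milliseconds; n = 9.
Posterior: Gamma(8.0+9, 6.7+66.5) = Gamma(17.0, 73.2).
Mode = (α−1)/β = 0.2186.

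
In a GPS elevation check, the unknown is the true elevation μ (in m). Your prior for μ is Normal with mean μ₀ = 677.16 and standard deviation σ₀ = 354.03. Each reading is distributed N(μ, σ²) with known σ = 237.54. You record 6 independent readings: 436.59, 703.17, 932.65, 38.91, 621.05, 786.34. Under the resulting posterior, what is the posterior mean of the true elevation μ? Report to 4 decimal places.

592.7826

For Normal data with known variance σ², a Normal(μ₀, σ₀²) prior on μ is conjugate. Posterior precision = 1/σ₀² + n/σ²; posterior mean is the precision-weighted average of μ₀ and x̄.
Σxᵢ = 436.59 + 703.17 + 932.65 + 38.91 + 621.05 + 786.34 = 3518.71, so n·x̄ = 3518.71.
σ₀² = 354.03² = 125337.2409, σ² = 237.54² = 56425.2516; σ² + n·σ₀² = 56425.2516 + 6·125337.2409 = 808448.697.
Posterior mean = (μ₀/σ₀² + n·x̄/σ²)/(1/σ₀² + n/σ²) = (σ²·μ₀ + σ₀²·n·x̄)/(σ² + n·σ₀²) = (56425.2516·677.16 + 125337.2409·3518.71)/808448.697 = 479234326.300695/808448.697 = 592.7826.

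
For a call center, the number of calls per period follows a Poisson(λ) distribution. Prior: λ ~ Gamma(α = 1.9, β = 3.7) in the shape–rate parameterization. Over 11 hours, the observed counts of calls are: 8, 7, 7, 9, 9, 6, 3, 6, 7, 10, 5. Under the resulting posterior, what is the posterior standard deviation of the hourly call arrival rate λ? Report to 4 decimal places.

With a Gamma(shape α, rate β) prior, the Poisson likelihood is conjugate: the posterior is Gamma(α + ΣXᵢ, β + n).
Sum of counts S = 77 over n = 11 hours.
Posterior: Gamma(α+S, β+n) = Gamma(1.9+77, 3.7+11) = Gamma(78.9, 14.7).
SD = √α/β = √78.9/14.7 = 0.6043.

0.6043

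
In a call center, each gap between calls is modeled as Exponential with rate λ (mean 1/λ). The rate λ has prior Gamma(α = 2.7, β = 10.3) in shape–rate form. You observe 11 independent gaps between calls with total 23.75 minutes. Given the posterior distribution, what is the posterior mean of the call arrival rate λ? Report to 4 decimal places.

With a Gamma(shape α, rate β) prior on the exponential rate λ, the posterior after n observations with total T = Σxᵢ is Gamma(α+n, β+T).
Posterior: Gamma(2.7+11, 10.3+23.75) = Gamma(13.7, 34.05).
Posterior mean of λ = α/β = 13.7/34.05 = 0.4023.

0.4023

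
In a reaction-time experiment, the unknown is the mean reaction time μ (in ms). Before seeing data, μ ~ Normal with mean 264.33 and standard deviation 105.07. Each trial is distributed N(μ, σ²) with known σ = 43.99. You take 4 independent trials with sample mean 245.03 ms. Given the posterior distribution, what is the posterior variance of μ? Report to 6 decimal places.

463.469927

For Normal data with known variance σ², a Normal(μ₀, σ₀²) prior on μ is conjugate. Posterior precision = 1/σ₀² + n/σ²; posterior mean is the precision-weighted average of μ₀ and x̄.
σ₀² = 105.07² = 11039.7049, σ² = 43.99² = 1935.1201; σ² + n·σ₀² = 1935.1201 + 4·11039.7049 = 46093.9397.
Posterior precision = 1/σ₀² + n/σ² = 1/11039.7049 + 4/1935.1201 = (σ² + n·σ₀²)/(σ₀²σ²) = 46093.9397/(11039.7049·1935.1201); posterior variance σₙ² = σ₀²σ²/(σ² + n·σ₀²) = 11039.7049·1935.1201/46093.9397 = 463.469927.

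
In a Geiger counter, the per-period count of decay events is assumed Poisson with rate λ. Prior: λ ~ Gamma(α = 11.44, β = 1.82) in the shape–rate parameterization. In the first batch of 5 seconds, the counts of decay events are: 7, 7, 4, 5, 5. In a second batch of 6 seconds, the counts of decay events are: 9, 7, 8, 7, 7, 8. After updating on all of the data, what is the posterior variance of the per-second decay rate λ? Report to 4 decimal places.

With a Gamma(shape α, rate β) prior, the Poisson likelihood is conjugate: the posterior is Gamma(α + ΣXᵢ, β + n).
Batch 1: sum of counts S = 28 over n = 5 seconds.
After batch 1: Gamma(α+S, β+n) = Gamma(11.44+28, 1.82+5) = Gamma(39.44, 6.82).
Batch 2: sum of counts S = 46 over n = 6 seconds.
After batch 2: Gamma(α+S, β+n) = Gamma(39.44+46, 6.82+6) = Gamma(85.44, 12.82).
Var = α/β² = 85.44/12.82² = 0.5199.

0.5199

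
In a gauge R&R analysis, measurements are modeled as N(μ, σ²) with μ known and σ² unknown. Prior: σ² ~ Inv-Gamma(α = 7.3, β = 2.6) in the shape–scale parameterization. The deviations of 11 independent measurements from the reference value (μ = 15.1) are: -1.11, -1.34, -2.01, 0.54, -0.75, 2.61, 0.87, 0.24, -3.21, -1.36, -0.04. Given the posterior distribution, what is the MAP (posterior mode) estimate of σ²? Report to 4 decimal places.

1.1922

With known mean μ and an Inverse-Gamma(α, β) prior on σ², the Normal likelihood is conjugate: posterior is Inv-Gamma(α + n/2, β + Σ(xᵢ−μ)²/2).
Σ(xᵢ−μ)² = (-1.11)² + (-1.34)² + (-2.01)² + (0.54)² + (-0.75)² + (2.61)² + (0.87)² + (0.24)² + (-3.21)² + (-1.36)² + (-0.04)² = 27.7038.
Posterior: Inv-Gamma(7.3 + 11/2, 2.6 + 27.7038/2) = Inv-Gamma(12.80, 16.45190).
Mode = β/(α+1) = 16.45190/13.80 = 1.1922.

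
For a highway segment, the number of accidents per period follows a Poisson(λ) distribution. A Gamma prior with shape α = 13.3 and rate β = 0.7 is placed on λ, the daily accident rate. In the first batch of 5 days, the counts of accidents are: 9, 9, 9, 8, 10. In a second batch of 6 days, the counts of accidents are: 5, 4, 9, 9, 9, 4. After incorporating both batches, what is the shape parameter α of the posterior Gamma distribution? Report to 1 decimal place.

With a Gamma(shape α, rate β) prior, the Poisson likelihood is conjugate: the posterior is Gamma(α + ΣXᵢ, β + n).
Batch 1: sum of counts S = 45 over n = 5 days.
After batch 1: Gamma(α+S, β+n) = Gamma(13.3+45, 0.7+5) = Gamma(58.3, 5.7).
Batch 2: sum of counts S = 40 over n = 6 days.
After batch 2: Gamma(α+S, β+n) = Gamma(58.3+40, 5.7+6) = Gamma(98.3, 11.7).
Posterior α = 98.3.

98.3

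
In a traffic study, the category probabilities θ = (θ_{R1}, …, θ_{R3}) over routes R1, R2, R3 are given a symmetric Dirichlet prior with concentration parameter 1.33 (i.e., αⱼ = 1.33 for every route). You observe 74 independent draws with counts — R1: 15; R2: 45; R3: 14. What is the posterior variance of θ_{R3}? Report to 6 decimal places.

The Dirichlet prior is conjugate to the Multinomial likelihood: each posterior αⱼ = prior αⱼ + observed count nⱼ.
Posterior concentration: (16.33, 46.33, 15.33), total = 77.99.
Var[θ_j] = α_j(Σα−α_j)/((Σα)²(Σα+1)) = 15.33·62.66/(77.99²·78.99) = 0.001999.

0.001999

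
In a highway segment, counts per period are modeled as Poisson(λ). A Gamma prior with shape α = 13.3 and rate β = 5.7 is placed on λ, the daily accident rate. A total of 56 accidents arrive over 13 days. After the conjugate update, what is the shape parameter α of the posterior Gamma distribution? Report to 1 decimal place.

With a Gamma(shape α, rate β) prior, the Poisson likelihood is conjugate: the posterior is Gamma(α + ΣXᵢ, β + n).
Posterior: Gamma(α+S, β+n) = Gamma(13.3+56, 5.7+13) = Gamma(69.3, 18.7).
Posterior α = 69.3.

69.3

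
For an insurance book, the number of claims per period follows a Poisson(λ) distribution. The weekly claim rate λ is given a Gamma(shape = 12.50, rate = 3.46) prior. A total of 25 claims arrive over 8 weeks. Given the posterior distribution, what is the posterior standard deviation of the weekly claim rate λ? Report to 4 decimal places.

With a Gamma(shape α, rate β) prior, the Poisson likelihood is conjugate: the posterior is Gamma(α + ΣXᵢ, β + n).
Posterior: Gamma(α+S, β+n) = Gamma(12.50+25, 3.46+8) = Gamma(37.50, 11.46).
SD = √α/β = √37.50/11.46 = 0.5344.

0.5344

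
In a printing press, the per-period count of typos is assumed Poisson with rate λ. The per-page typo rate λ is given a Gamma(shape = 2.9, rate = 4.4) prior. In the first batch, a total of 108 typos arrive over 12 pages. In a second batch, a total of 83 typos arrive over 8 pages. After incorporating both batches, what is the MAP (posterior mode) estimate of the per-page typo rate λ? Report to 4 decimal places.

With a Gamma(shape α, rate β) prior, the Poisson likelihood is conjugate: the posterior is Gamma(α + ΣXᵢ, β + n).
After batch 1: Gamma(α+S, β+n) = Gamma(2.9+108, 4.4+12) = Gamma(110.9, 16.4).
After batch 2: Gamma(α+S, β+n) = Gamma(110.9+83, 16.4+8) = Gamma(193.9, 24.4).
Mode of Gamma(α,β) for α≥1 is (α−1)/β = 192.9/24.4 = 7.9057.

7.9057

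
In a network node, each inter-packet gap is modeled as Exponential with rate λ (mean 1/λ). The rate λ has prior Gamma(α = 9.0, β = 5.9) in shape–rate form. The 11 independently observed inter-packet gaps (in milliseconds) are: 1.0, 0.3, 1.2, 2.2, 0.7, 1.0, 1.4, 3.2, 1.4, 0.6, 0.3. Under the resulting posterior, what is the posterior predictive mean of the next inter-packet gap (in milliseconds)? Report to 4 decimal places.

1.0105

With a Gamma(shape α, rate β) prior on the exponential rate λ, the posterior after n observations with total T = Σxᵢ is Gamma(α+n, β+T).
Sum of observations T = 13.3 milliseconds; n = 11.
Posterior: Gamma(9.0+11, 5.9+13.3) = Gamma(20.0, 19.2).
The predictive distribution for the next observation is Lomax; its mean is β/(α−1) = 19.2/19.0 = 1.0105.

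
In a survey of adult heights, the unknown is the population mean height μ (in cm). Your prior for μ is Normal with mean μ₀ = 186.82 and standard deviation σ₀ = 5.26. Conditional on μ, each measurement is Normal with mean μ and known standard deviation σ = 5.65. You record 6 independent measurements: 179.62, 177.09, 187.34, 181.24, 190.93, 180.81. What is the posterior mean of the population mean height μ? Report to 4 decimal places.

183.4805

For Normal data with known variance σ², a Normal(μ₀, σ₀²) prior on μ is conjugate. Posterior precision = 1/σ₀² + n/σ²; posterior mean is the precision-weighted average of μ₀ and x̄.
Σxᵢ = 179.62 + 177.09 + 187.34 + 181.24 + 190.93 + 180.81 = 1097.03, so n·x̄ = 1097.03.
σ₀² = 5.26² = 27.6676, σ² = 5.65² = 31.9225; σ² + n·σ₀² = 31.9225 + 6·27.6676 = 197.9281.
Posterior mean = (μ₀/σ₀² + n·x̄/σ²)/(1/σ₀² + n/σ²) = (σ²·μ₀ + σ₀²·n·x̄)/(σ² + n·σ₀²) = (31.9225·186.82 + 27.6676·1097.03)/197.9281 = 36315.948678/197.9281 = 183.4805.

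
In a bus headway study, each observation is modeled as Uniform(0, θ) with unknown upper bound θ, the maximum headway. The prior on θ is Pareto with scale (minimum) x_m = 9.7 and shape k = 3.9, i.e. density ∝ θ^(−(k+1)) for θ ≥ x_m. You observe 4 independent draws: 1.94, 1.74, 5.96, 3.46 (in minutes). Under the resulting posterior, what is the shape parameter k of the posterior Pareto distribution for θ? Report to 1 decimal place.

7.9

A Pareto(scale x_m, shape k) prior on the upper bound θ of Uniform(0, θ) is conjugate: posterior is Pareto(max(x_m, max xᵢ), k + n).
Sample maximum = 5.96; prior scale x_m = 9.7 → posterior scale = max = 9.70.
Posterior shape = 3.9 + 4 = 7.9.
Posterior shape k = 7.9.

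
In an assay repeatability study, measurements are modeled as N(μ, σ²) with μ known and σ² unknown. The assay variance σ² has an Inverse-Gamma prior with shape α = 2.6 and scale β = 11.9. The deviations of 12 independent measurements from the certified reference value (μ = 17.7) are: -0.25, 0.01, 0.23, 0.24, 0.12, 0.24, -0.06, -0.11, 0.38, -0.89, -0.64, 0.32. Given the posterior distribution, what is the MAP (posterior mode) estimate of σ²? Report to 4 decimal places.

1.3286

With known mean μ and an Inverse-Gamma(α, β) prior on σ², the Normal likelihood is conjugate: posterior is Inv-Gamma(α + n/2, β + Σ(xᵢ−μ)²/2).
Σ(xᵢ−μ)² = (-0.25)² + (0.01)² + (0.23)² + (0.24)² + (0.12)² + (0.24)² + (-0.06)² + (-0.11)² + (0.38)² + (-0.89)² + (-0.64)² + (0.32)² = 1.7093.
Posterior: Inv-Gamma(2.6 + 12/2, 11.9 + 1.7093/2) = Inv-Gamma(8.60, 12.75465).
Mode = β/(α+1) = 12.75465/9.60 = 1.3286.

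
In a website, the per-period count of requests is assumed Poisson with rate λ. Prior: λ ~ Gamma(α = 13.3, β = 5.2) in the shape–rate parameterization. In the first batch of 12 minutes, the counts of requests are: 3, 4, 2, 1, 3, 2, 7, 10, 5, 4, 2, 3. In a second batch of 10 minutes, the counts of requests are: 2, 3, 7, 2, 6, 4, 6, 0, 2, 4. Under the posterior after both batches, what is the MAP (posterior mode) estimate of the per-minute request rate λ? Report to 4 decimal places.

3.4669

With a Gamma(shape α, rate β) prior, the Poisson likelihood is conjugate: the posterior is Gamma(α + ΣXᵢ, β + n).
Batch 1: sum of counts S = 46 over n = 12 minutes.
After batch 1: Gamma(α+S, β+n) = Gamma(13.3+46, 5.2+12) = Gamma(59.3, 17.2).
Batch 2: sum of counts S = 36 over n = 10 minutes.
After batch 2: Gamma(α+S, β+n) = Gamma(59.3+36, 17.2+10) = Gamma(95.3, 27.2).
Mode of Gamma(α,β) for α≥1 is (α−1)/β = 94.3/27.2 = 3.4669.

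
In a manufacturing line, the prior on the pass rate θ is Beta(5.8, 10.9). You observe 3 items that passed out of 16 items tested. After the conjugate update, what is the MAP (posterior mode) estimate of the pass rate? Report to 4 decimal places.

0.2541

The Beta prior is conjugate to a Binomial/Bernoulli likelihood; the update adds successes to α and failures to β.
Posterior: Beta(α+k, β+n−k) = Beta(5.8+3, 10.9+13) = Beta(8.8, 23.9).
Mode of Beta(a,b) for a,b>1 is (a−1)/(a+b−2) = 7.8/30.7 = 0.2541.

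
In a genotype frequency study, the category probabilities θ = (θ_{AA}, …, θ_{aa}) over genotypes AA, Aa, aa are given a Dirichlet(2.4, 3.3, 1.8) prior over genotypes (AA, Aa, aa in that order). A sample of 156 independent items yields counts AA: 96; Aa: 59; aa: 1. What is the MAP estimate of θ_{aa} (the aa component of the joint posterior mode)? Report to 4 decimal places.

The Dirichlet prior is conjugate to the Multinomial likelihood: each posterior αⱼ = prior αⱼ + observed count nⱼ.
Posterior concentration: (98.4, 62.3, 2.8), total = 163.5.
Joint mode component: (α_{aa}−1)/(Σα−K) = 1.8/160.5 = 0.0112.

0.0112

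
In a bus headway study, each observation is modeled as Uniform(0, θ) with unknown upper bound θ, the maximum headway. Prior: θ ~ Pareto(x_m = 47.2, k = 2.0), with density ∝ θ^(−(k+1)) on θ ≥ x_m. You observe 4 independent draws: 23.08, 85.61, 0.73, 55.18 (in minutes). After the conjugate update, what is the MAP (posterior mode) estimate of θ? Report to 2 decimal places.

A Pareto(scale x_m, shape k) prior on the upper bound θ of Uniform(0, θ) is conjugate: posterior is Pareto(max(x_m, max xᵢ), k + n).
Sample maximum = 85.61; prior scale x_m = 47.2 → posterior scale = max = 85.61.
Posterior shape = 2.0 + 4 = 6.0.
The Pareto density is decreasing on [x_m, ∞), so the mode is x_m = 85.61.

85.61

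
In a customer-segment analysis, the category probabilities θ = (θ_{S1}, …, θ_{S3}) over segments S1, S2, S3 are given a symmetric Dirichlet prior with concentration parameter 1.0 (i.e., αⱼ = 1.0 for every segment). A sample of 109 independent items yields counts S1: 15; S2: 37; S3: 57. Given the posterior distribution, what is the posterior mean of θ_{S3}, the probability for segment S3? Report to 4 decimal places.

The Dirichlet prior is conjugate to the Multinomial likelihood: each posterior αⱼ = prior αⱼ + observed count nⱼ.
Posterior concentration: (16.0, 38.0, 58.0), total = 112.0.
E[θ_{S3}|data] = α_{S3}/Σα = 58.0/112.0 = 0.5179.

0.5179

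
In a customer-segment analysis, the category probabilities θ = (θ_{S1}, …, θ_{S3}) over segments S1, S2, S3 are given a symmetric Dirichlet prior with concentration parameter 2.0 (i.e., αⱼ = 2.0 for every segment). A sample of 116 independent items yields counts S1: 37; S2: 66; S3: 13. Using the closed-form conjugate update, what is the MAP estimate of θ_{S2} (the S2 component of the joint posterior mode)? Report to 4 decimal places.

The Dirichlet prior is conjugate to the Multinomial likelihood: each posterior αⱼ = prior αⱼ + observed count nⱼ.
Posterior concentration: (39.0, 68.0, 15.0), total = 122.0.
Joint mode component: (α_{S2}−1)/(Σα−K) = 67.0/119.0 = 0.5630.

0.5630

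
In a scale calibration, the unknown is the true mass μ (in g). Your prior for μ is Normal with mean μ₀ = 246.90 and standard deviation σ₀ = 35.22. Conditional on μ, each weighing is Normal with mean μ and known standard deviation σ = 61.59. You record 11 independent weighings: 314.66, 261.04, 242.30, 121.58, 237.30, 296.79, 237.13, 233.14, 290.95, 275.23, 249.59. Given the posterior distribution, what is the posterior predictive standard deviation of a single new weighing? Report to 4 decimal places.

63.7429

For Normal data with known variance σ², a Normal(μ₀, σ₀²) prior on μ is conjugate. Posterior precision = 1/σ₀² + n/σ²; posterior mean is the precision-weighted average of μ₀ and x̄.
σ₀² = 35.22² = 1240.4484, σ² = 61.59² = 3793.3281; σ² + n·σ₀² = 3793.3281 + 11·1240.4484 = 17438.2605.
Posterior precision = 1/σ₀² + n/σ² = 1/1240.4484 + 11/3793.3281 = (σ² + n·σ₀²)/(σ₀²σ²) = 17438.2605/(1240.4484·3793.3281); posterior variance σₙ² = σ₀²σ²/(σ² + n·σ₀²) = 1240.4484·3793.3281/17438.2605 = 269.833552.
Predictive variance for one new observation = σₙ² + σ² = 1240.4484·3793.3281/17438.2605 + 3793.3281 = σ²·(σ₀² + 17438.2605)/17438.2605 = 3793.3281·18678.7089/17438.2605 = 4063.161652; SD = √(3793.3281·18678.7089/17438.2605) = 63.7429.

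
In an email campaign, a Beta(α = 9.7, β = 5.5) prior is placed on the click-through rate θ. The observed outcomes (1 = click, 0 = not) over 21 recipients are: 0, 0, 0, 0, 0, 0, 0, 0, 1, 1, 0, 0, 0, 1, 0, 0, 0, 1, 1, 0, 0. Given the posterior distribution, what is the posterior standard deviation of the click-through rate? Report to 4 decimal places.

0.0805

The Beta prior is conjugate to a Binomial/Bernoulli likelihood; the update adds successes to α and failures to β.
Posterior: Beta(α+k, β+n−k) = Beta(9.7+5, 5.5+16) = Beta(14.7, 21.5).
Var = αβ/((α+β)²(α+β+1)) = 14.7·21.5/(36.2²·37.2) = 0.00648329; SD = √0.00648329 = 0.0805.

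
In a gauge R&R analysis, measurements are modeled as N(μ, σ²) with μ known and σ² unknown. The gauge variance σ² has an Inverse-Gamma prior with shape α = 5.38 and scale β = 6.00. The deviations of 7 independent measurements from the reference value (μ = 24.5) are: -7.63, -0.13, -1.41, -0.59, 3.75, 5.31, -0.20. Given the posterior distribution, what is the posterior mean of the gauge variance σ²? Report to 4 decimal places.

With known mean μ and an Inverse-Gamma(α, β) prior on σ², the Normal likelihood is conjugate: posterior is Inv-Gamma(α + n/2, β + Σ(xᵢ−μ)²/2).
Σ(xᵢ−μ)² = (-7.63)² + (-0.13)² + (-1.41)² + (-0.59)² + (3.75)² + (5.31)² + (-0.20)² = 102.8686.
Posterior: Inv-Gamma(5.38 + 7/2, 6.00 + 102.8686/2) = Inv-Gamma(8.88, 57.43430).
E[σ²|data] = β/(α−1) = 57.43430/7.88 = 7.2886.

7.2886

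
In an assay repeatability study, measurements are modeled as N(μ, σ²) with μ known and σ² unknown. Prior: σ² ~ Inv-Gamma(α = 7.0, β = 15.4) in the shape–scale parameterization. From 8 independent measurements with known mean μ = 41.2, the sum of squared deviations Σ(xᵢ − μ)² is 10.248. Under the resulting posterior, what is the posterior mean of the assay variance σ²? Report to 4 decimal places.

2.0524

With known mean μ and an Inverse-Gamma(α, β) prior on σ², the Normal likelihood is conjugate: posterior is Inv-Gamma(α + n/2, β + Σ(xᵢ−μ)²/2).
Posterior: Inv-Gamma(7.0 + 8/2, 15.4 + 10.248/2) = Inv-Gamma(11.00, 20.5240).
E[σ²|data] = β/(α−1) = 20.5240/10.00 = 2.0524.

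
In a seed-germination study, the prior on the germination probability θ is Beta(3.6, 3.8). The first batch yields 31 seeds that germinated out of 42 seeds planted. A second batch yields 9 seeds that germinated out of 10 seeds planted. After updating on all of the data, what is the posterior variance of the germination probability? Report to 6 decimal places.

The Beta prior is conjugate to a Binomial/Bernoulli likelihood; the update adds successes to α and failures to β.
After batch 1: Beta(3.6+31, 3.8+11) = Beta(34.6, 14.8).
After batch 2: Beta(34.6+9, 14.8+1) = Beta(43.6, 15.8).
Var = αβ/((α+β)²(α+β+1)) = 43.6·15.8/(59.4²·60.4) = 0.003232.

0.003232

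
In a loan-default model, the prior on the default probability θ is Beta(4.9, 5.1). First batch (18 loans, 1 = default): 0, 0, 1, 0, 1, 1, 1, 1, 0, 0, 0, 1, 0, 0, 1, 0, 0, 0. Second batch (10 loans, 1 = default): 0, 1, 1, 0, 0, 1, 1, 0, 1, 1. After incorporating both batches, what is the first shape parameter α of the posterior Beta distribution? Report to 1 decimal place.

17.9

The Beta prior is conjugate to a Binomial/Bernoulli likelihood; the update adds successes to α and failures to β.
After batch 1: Beta(4.9+7, 5.1+11) = Beta(11.9, 16.1).
After batch 2: Beta(11.9+6, 16.1+4) = Beta(17.9, 20.1).
Posterior α = 17.9.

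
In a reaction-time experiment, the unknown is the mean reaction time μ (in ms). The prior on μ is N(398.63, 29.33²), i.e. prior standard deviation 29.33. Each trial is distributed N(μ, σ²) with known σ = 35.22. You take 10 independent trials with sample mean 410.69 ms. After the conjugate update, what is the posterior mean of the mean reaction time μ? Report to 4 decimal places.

409.1701

For Normal data with known variance σ², a Normal(μ₀, σ₀²) prior on μ is conjugate. Posterior precision = 1/σ₀² + n/σ²; posterior mean is the precision-weighted average of μ₀ and x̄.
n·x̄ = 10·410.69 = 4106.9.
σ₀² = 29.33² = 860.2489, σ² = 35.22² = 1240.4484; σ² + n·σ₀² = 1240.4484 + 10·860.2489 = 9842.9374.
Posterior mean = (μ₀/σ₀² + n·x̄/σ²)/(1/σ₀² + n/σ²) = (σ²·μ₀ + σ₀²·n·x̄)/(σ² + n·σ₀²) = (1240.4484·398.63 + 860.2489·4106.9)/9842.9374 = 4027436.153102/9842.9374 = 409.1701.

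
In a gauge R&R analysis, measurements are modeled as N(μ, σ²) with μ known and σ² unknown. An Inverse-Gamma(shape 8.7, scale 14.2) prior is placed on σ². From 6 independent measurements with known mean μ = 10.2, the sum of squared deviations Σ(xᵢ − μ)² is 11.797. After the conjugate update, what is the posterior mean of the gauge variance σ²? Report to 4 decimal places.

With known mean μ and an Inverse-Gamma(α, β) prior on σ², the Normal likelihood is conjugate: posterior is Inv-Gamma(α + n/2, β + Σ(xᵢ−μ)²/2).
Posterior: Inv-Gamma(8.7 + 6/2, 14.2 + 11.797/2) = Inv-Gamma(11.70, 20.0985).
E[σ²|data] = β/(α−1) = 20.0985/10.70 = 1.8784.

1.8784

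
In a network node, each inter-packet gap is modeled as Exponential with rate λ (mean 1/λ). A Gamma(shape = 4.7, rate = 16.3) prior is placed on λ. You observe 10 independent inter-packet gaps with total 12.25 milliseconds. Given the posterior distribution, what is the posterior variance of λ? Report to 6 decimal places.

0.018035

With a Gamma(shape α, rate β) prior on the exponential rate λ, the posterior after n observations with total T = Σxᵢ is Gamma(α+n, β+T).
Posterior: Gamma(4.7+10, 16.3+12.25) = Gamma(14.7, 28.55).
Var = α/β² = 0.018035.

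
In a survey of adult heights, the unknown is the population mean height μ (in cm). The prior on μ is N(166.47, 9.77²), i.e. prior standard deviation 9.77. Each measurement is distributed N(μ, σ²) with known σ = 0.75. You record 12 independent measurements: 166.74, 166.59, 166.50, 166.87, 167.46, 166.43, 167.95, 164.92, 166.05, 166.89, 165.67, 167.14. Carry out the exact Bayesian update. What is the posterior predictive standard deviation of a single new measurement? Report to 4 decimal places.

For Normal data with known variance σ², a Normal(μ₀, σ₀²) prior on μ is conjugate. Posterior precision = 1/σ₀² + n/σ²; posterior mean is the precision-weighted average of μ₀ and x̄.
σ₀² = 9.77² = 95.4529, σ² = 0.75² = 0.5625; σ² + n·σ₀² = 0.5625 + 12·95.4529 = 1145.9973.
Posterior precision = 1/σ₀² + n/σ² = 1/95.4529 + 12/0.5625 = (σ² + n·σ₀²)/(σ₀²σ²) = 1145.9973/(95.4529·0.5625); posterior variance σₙ² = σ₀²σ²/(σ² + n·σ₀²) = 95.4529·0.5625/1145.9973 = 0.046852.
Predictive variance for one new observation = σₙ² + σ² = 95.4529·0.5625/1145.9973 + 0.5625 = σ²·(σ₀² + 1145.9973)/1145.9973 = 0.5625·1241.4502/1145.9973 = 0.609352; SD = √(0.5625·1241.4502/1145.9973) = 0.7806.

0.7806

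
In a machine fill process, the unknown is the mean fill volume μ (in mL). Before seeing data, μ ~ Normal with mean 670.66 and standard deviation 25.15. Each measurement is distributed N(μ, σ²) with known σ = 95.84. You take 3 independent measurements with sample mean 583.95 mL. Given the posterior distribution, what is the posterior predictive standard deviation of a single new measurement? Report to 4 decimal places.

98.5369

For Normal data with known variance σ², a Normal(μ₀, σ₀²) prior on μ is conjugate. Posterior precision = 1/σ₀² + n/σ²; posterior mean is the precision-weighted average of μ₀ and x̄.
σ₀² = 25.15² = 632.5225, σ² = 95.84² = 9185.3056; σ² + n·σ₀² = 9185.3056 + 3·632.5225 = 11082.8731.
Posterior precision = 1/σ₀² + n/σ² = 1/632.5225 + 3/9185.3056 = (σ² + n·σ₀²)/(σ₀²σ²) = 11082.8731/(632.5225·9185.3056); posterior variance σₙ² = σ₀²σ²/(σ² + n·σ₀²) = 632.5225·9185.3056/11082.8731 = 524.224396.
Predictive variance for one new observation = σₙ² + σ² = 632.5225·9185.3056/11082.8731 + 9185.3056 = σ²·(σ₀² + 11082.8731)/11082.8731 = 9185.3056·11715.3956/11082.8731 = 9709.529996; SD = √(9185.3056·11715.3956/11082.8731) = 98.5369.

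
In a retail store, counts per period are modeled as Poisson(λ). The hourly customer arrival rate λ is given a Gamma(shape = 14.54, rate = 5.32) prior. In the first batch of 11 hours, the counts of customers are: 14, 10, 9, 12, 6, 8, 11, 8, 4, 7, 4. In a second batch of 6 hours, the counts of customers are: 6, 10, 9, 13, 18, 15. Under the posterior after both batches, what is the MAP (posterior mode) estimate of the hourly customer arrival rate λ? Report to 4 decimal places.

With a Gamma(shape α, rate β) prior, the Poisson likelihood is conjugate: the posterior is Gamma(α + ΣXᵢ, β + n).
Batch 1: sum of counts S = 93 over n = 11 hours.
After batch 1: Gamma(α+S, β+n) = Gamma(14.54+93, 5.32+11) = Gamma(107.54, 16.32).
Batch 2: sum of counts S = 71 over n = 6 hours.
After batch 2: Gamma(α+S, β+n) = Gamma(107.54+71, 16.32+6) = Gamma(178.54, 22.32).
Mode of Gamma(α,β) for α≥1 is (α−1)/β = 177.54/22.32 = 7.9543.

7.9543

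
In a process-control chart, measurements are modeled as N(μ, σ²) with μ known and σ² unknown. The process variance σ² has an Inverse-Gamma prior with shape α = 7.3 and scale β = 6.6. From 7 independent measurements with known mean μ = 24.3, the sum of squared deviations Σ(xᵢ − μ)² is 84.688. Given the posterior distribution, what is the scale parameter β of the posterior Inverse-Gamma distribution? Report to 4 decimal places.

With known mean μ and an Inverse-Gamma(α, β) prior on σ², the Normal likelihood is conjugate: posterior is Inv-Gamma(α + n/2, β + Σ(xᵢ−μ)²/2).
Posterior: Inv-Gamma(7.3 + 7/2, 6.6 + 84.688/2) = Inv-Gamma(10.80, 48.9440).
Posterior β = 48.9440.

48.9440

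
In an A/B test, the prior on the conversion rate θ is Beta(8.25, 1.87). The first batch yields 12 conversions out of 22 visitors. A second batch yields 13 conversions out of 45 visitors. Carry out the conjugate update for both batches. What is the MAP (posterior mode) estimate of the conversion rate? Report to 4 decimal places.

The Beta prior is conjugate to a Binomial/Bernoulli likelihood; the update adds successes to α and failures to β.
After batch 1: Beta(8.25+12, 1.87+10) = Beta(20.25, 11.87).
After batch 2: Beta(20.25+13, 11.87+32) = Beta(33.25, 43.87).
Mode of Beta(a,b) for a,b>1 is (a−1)/(a+b−2) = 32.25/75.12 = 0.4293.

0.4293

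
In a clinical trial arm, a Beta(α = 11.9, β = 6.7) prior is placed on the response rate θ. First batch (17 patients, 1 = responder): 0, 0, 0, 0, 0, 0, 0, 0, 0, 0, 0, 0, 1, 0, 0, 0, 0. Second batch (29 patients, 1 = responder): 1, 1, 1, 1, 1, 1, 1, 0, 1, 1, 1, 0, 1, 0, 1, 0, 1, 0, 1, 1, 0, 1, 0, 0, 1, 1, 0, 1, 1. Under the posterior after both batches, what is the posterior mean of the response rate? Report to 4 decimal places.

0.5093

The Beta prior is conjugate to a Binomial/Bernoulli likelihood; the update adds successes to α and failures to β.
After batch 1: Beta(11.9+1, 6.7+16) = Beta(12.9, 22.7).
After batch 2: Beta(12.9+20, 22.7+9) = Beta(32.9, 31.7).
Posterior mean = α/(α+β) = 32.9/64.6 = 0.5093.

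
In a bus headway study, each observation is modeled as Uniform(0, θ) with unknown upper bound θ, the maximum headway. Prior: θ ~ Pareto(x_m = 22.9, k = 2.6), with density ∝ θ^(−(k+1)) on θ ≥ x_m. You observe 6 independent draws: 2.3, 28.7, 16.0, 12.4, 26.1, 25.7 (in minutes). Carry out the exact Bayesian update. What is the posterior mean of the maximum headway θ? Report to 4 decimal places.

A Pareto(scale x_m, shape k) prior on the upper bound θ of Uniform(0, θ) is conjugate: posterior is Pareto(max(x_m, max xᵢ), k + n).
Sample maximum = 28.7; prior scale x_m = 22.9 → posterior scale = max = 28.7.
Posterior shape = 2.6 + 6 = 8.6.
E[θ|data] = k·x_m/(k−1) = 8.6·28.7/7.6 = 32.4763.

32.4763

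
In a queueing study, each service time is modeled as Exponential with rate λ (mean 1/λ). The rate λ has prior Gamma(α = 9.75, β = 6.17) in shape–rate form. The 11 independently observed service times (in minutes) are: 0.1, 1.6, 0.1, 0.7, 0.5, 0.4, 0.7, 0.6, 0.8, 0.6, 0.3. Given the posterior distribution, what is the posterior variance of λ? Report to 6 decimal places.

0.131325

With a Gamma(shape α, rate β) prior on the exponential rate λ, the posterior after n observations with total T = Σxᵢ is Gamma(α+n, β+T).
Sum of observations T = 6.4 minutes; n = 11.
Posterior: Gamma(9.75+11, 6.17+6.4) = Gamma(20.75, 12.57).
Var = α/β² = 0.131325.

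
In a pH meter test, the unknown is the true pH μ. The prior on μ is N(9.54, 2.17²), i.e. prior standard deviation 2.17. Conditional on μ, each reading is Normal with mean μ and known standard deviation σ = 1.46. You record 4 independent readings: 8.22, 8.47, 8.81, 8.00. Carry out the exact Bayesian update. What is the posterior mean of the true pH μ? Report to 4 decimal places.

8.4934

For Normal data with known variance σ², a Normal(μ₀, σ₀²) prior on μ is conjugate. Posterior precision = 1/σ₀² + n/σ²; posterior mean is the precision-weighted average of μ₀ and x̄.
Σxᵢ = 8.22 + 8.47 + 8.81 + 8.00 = 33.5, so n·x̄ = 33.5.
σ₀² = 2.17² = 4.7089, σ² = 1.46² = 2.1316; σ² + n·σ₀² = 2.1316 + 4·4.7089 = 20.9672.
Posterior mean = (μ₀/σ₀² + n·x̄/σ²)/(1/σ₀² + n/σ²) = (σ²·μ₀ + σ₀²·n·x̄)/(σ² + n·σ₀²) = (2.1316·9.54 + 4.7089·33.5)/20.9672 = 178.083614/20.9672 = 8.4934.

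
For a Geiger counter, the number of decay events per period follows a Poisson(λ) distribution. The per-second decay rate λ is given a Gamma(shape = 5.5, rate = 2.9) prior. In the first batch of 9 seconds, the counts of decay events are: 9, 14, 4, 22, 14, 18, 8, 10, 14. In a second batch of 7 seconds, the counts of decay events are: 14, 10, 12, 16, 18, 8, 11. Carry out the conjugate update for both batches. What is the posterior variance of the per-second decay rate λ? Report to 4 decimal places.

0.5809

With a Gamma(shape α, rate β) prior, the Poisson likelihood is conjugate: the posterior is Gamma(α + ΣXᵢ, β + n).
Batch 1: sum of counts S = 113 over n = 9 seconds.
After batch 1: Gamma(α+S, β+n) = Gamma(5.5+113, 2.9+9) = Gamma(118.5, 11.9).
Batch 2: sum of counts S = 89 over n = 7 seconds.
After batch 2: Gamma(α+S, β+n) = Gamma(118.5+89, 11.9+7) = Gamma(207.5, 18.9).
Var = α/β² = 207.5/18.9² = 0.5809.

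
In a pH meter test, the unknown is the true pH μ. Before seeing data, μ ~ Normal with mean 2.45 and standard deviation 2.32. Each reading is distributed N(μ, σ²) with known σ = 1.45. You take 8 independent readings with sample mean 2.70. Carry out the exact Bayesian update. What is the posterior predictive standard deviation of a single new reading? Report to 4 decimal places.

For Normal data with known variance σ², a Normal(μ₀, σ₀²) prior on μ is conjugate. Posterior precision = 1/σ₀² + n/σ²; posterior mean is the precision-weighted average of μ₀ and x̄.
σ₀² = 2.32² = 5.3824, σ² = 1.45² = 2.1025; σ² + n·σ₀² = 2.1025 + 8·5.3824 = 45.1617.
Posterior precision = 1/σ₀² + n/σ² = 1/5.3824 + 8/2.1025 = (σ² + n·σ₀²)/(σ₀²σ²) = 45.1617/(5.3824·2.1025); posterior variance σₙ² = σ₀²σ²/(σ² + n·σ₀²) = 5.3824·2.1025/45.1617 = 0.250577.
Predictive variance for one new observation = σₙ² + σ² = 5.3824·2.1025/45.1617 + 2.1025 = σ²·(σ₀² + 45.1617)/45.1617 = 2.1025·50.5441/45.1617 = 2.353077; SD = √(2.1025·50.5441/45.1617) = 1.5340.

1.5340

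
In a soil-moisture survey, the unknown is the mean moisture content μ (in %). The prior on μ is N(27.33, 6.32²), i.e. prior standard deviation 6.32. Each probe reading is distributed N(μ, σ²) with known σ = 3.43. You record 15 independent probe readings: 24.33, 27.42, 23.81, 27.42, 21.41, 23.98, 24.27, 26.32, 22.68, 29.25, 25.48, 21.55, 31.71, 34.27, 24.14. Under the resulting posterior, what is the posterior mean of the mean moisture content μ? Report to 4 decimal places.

25.8975

For Normal data with known variance σ², a Normal(μ₀, σ₀²) prior on μ is conjugate. Posterior precision = 1/σ₀² + n/σ²; posterior mean is the precision-weighted average of μ₀ and x̄.
Σxᵢ = 24.33 + 27.42 + 23.81 + 27.42 + 21.41 + 23.98 + 24.27 + 26.32 + 22.68 + 29.25 + 25.48 + 21.55 + 31.71 + 34.27 + 24.14 = 388.04, so n·x̄ = 388.04.
σ₀² = 6.32² = 39.9424, σ² = 3.43² = 11.7649; σ² + n·σ₀² = 11.7649 + 15·39.9424 = 610.9009.
Posterior mean = (μ₀/σ₀² + n·x̄/σ²)/(1/σ₀² + n/σ²) = (σ²·μ₀ + σ₀²·n·x̄)/(σ² + n·σ₀²) = (11.7649·27.33 + 39.9424·388.04)/610.9009 = 15820.783613/610.9009 = 25.8975.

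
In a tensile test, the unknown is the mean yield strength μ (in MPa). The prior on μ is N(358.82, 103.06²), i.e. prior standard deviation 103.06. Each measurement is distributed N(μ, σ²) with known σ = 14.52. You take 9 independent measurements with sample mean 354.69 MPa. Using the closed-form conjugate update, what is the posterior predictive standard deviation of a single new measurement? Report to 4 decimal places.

For Normal data with known variance σ², a Normal(μ₀, σ₀²) prior on μ is conjugate. Posterior precision = 1/σ₀² + n/σ²; posterior mean is the precision-weighted average of μ₀ and x̄.
σ₀² = 103.06² = 10621.3636, σ² = 14.52² = 210.8304; σ² + n·σ₀² = 210.8304 + 9·10621.3636 = 95803.1028.
Posterior precision = 1/σ₀² + n/σ² = 1/10621.3636 + 9/210.8304 = (σ² + n·σ₀²)/(σ₀²σ²) = 95803.1028/(10621.3636·210.8304); posterior variance σₙ² = σ₀²σ²/(σ² + n·σ₀²) = 10621.3636·210.8304/95803.1028 = 23.374048.
Predictive variance for one new observation = σₙ² + σ² = 10621.3636·210.8304/95803.1028 + 210.8304 = σ²·(σ₀² + 95803.1028)/95803.1028 = 210.8304·106424.4664/95803.1028 = 234.204448; SD = √(210.8304·106424.4664/95803.1028) = 15.3037.

15.3037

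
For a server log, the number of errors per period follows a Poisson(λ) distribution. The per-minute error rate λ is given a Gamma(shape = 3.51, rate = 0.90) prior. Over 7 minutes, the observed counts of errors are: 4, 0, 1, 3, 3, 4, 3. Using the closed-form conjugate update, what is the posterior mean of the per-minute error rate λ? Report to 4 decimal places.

2.7228

With a Gamma(shape α, rate β) prior, the Poisson likelihood is conjugate: the posterior is Gamma(α + ΣXᵢ, β + n).
Sum of counts S = 18 over n = 7 minutes.
Posterior: Gamma(α+S, β+n) = Gamma(3.51+18, 0.90+7) = Gamma(21.51, 7.90).
Posterior mean = α/β = 21.51/7.90 = 2.7228.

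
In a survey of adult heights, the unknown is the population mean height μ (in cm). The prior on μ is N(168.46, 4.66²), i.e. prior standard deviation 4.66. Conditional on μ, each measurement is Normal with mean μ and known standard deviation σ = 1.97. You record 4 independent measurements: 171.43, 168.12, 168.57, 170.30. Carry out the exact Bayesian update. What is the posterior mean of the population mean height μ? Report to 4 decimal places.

169.5560

For Normal data with known variance σ², a Normal(μ₀, σ₀²) prior on μ is conjugate. Posterior precision = 1/σ₀² + n/σ²; posterior mean is the precision-weighted average of μ₀ and x̄.
Σxᵢ = 171.43 + 168.12 + 168.57 + 170.30 = 678.42, so n·x̄ = 678.42.
σ₀² = 4.66² = 21.7156, σ² = 1.97² = 3.8809; σ² + n·σ₀² = 3.8809 + 4·21.7156 = 90.7433.
Posterior mean = (μ₀/σ₀² + n·x̄/σ²)/(1/σ₀² + n/σ²) = (σ²·μ₀ + σ₀²·n·x̄)/(σ² + n·σ₀²) = (3.8809·168.46 + 21.7156·678.42)/90.7433 = 15386.073766/90.7433 = 169.5560.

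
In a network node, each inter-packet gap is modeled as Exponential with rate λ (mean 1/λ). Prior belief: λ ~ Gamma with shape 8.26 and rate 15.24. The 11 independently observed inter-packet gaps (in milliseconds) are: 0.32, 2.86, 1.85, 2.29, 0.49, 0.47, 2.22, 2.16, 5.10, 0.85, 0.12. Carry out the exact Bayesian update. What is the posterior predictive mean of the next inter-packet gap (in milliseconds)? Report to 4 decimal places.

With a Gamma(shape α, rate β) prior on the exponential rate λ, the posterior after n observations with total T = Σxᵢ is Gamma(α+n, β+T).
Sum of observations T = 18.73 milliseconds; n = 11.
Posterior: Gamma(8.26+11, 15.24+18.73) = Gamma(19.26, 33.97).
The predictive distribution for the next observation is Lomax; its mean is β/(α−1) = 33.97/18.26 = 1.8604.

1.8604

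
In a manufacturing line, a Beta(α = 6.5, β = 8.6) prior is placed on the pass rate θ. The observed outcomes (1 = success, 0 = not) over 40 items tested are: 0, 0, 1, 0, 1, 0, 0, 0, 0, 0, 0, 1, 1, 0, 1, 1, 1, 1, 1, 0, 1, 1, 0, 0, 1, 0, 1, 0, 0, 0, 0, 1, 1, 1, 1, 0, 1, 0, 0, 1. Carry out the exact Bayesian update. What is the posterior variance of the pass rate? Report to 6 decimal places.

The Beta prior is conjugate to a Binomial/Bernoulli likelihood; the update adds successes to α and failures to β.
Posterior: Beta(α+k, β+n−k) = Beta(6.5+19, 8.6+21) = Beta(25.5, 29.6).
Var = αβ/((α+β)²(α+β+1)) = 25.5·29.6/(55.1²·56.1) = 0.004432.

0.004432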